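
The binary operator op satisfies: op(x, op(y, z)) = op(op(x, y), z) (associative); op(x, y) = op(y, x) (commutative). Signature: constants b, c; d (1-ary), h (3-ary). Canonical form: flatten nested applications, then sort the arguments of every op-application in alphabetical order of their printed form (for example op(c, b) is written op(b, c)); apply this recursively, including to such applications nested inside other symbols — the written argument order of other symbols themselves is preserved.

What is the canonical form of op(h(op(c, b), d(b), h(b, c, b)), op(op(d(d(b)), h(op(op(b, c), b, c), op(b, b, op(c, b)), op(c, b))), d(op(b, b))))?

Answer: op(d(d(b)), d(op(b, b)), h(op(b, b, c, c), op(b, b, b, c), op(b, c)), h(op(b, c), d(b), h(b, c, b)))

Derivation:
Merge nested applications:  op(h(op(c, b), d(b), h(b, c, b)), d(d(b)), h(op(op(b, c), b, c), op(b, b, op(c, b)), op(c, b)), d(op(b, b)))
Canonicalize subterm:  h(op(c, b), d(b), h(b, c, b))  →  h(op(b, c), d(b), h(b, c, b))
Canonicalize subterm:  h(op(op(b, c), b, c), op(b, b, op(c, b)), op(c, b))  →  h(op(b, b, c, c), op(b, b, b, c), op(b, c))
Sort arguments:  op(d(d(b)), d(op(b, b)), h(op(b, b, c, c), op(b, b, b, c), op(b, c)), h(op(b, c), d(b), h(b, c, b)))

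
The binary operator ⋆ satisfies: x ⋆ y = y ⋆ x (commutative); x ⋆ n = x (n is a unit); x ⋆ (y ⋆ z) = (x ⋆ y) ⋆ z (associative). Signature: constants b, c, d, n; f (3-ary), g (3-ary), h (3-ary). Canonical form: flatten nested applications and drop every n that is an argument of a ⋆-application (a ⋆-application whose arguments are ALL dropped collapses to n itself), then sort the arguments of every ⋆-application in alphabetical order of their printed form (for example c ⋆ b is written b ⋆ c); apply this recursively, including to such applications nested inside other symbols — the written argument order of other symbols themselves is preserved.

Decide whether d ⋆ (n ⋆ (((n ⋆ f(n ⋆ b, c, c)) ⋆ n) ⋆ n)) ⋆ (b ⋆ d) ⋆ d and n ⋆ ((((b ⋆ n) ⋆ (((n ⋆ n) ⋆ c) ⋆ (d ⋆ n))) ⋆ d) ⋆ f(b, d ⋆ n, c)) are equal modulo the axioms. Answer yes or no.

Left:  d ⋆ (n ⋆ (((n ⋆ f(n ⋆ b, c, c)) ⋆ n) ⋆ n)) ⋆ (b ⋆ d) ⋆ d
  Merge nested applications:  d ⋆ n ⋆ n ⋆ f(n ⋆ b, c, c) ⋆ n ⋆ n ⋆ b ⋆ d ⋆ d
  Simplify inside:  f(n ⋆ b, c, c)  →  f(b, c, c)
  Drop the unit:  drop n (×4)
  Sort:  b ⋆ d ⋆ d ⋆ d ⋆ f(b, c, c)
Right:  n ⋆ ((((b ⋆ n) ⋆ (((n ⋆ n) ⋆ c) ⋆ (d ⋆ n))) ⋆ d) ⋆ f(b, d ⋆ n, c))
  Flatten:  n ⋆ b ⋆ n ⋆ n ⋆ n ⋆ c ⋆ d ⋆ n ⋆ d ⋆ f(b, d ⋆ n, c)
  Simplify inside:  f(b, d ⋆ n, c)  →  f(b, d, c)
  Units out:  drop n (×5)
  Order the arguments:  b ⋆ c ⋆ d ⋆ d ⋆ f(b, d, c)

Answer: no — b ⋆ d ⋆ d ⋆ d ⋆ f(b, c, c) vs b ⋆ c ⋆ d ⋆ d ⋆ f(b, d, c)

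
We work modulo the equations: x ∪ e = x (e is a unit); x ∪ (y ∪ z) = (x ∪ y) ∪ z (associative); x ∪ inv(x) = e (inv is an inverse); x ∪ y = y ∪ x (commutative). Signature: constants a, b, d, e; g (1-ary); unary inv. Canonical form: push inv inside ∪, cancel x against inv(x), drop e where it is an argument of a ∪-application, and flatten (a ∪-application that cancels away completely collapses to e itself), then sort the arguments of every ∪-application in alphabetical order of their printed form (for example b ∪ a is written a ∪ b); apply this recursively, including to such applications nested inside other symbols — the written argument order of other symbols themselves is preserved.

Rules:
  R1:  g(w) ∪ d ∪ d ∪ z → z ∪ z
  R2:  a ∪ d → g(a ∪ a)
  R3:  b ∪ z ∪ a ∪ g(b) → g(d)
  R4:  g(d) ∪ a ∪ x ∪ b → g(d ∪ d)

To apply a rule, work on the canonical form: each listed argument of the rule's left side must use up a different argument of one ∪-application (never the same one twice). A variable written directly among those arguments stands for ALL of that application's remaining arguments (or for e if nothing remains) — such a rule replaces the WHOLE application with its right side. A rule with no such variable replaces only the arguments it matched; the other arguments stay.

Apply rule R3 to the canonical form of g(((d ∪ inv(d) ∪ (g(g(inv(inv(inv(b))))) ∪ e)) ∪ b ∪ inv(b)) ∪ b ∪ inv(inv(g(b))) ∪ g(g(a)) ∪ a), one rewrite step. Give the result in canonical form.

Canonical form:  g(a ∪ b ∪ g(b) ∪ g(g(a)) ∪ g(g(inv(b))))
Match R3:  consume a, b, g(b);  z := g(g(a)) ∪ g(g(inv(b)))
The variable takes the whole remainder — replace the entire application.
Result:  g(g(d))

Answer: g(g(d))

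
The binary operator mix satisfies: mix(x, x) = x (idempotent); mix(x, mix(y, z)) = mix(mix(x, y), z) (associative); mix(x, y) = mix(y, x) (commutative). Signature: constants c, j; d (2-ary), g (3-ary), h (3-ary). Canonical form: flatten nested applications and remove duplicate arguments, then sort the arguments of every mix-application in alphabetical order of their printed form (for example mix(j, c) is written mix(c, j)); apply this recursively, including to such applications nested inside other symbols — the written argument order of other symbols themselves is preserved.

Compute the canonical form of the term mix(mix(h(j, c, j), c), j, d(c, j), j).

Un-nest:  mix(h(j, c, j), c, j, d(c, j), j)
Deduplicate:  drop duplicate j
Order the arguments:  mix(c, d(c, j), h(j, c, j), j)

Answer: mix(c, d(c, j), h(j, c, j), j)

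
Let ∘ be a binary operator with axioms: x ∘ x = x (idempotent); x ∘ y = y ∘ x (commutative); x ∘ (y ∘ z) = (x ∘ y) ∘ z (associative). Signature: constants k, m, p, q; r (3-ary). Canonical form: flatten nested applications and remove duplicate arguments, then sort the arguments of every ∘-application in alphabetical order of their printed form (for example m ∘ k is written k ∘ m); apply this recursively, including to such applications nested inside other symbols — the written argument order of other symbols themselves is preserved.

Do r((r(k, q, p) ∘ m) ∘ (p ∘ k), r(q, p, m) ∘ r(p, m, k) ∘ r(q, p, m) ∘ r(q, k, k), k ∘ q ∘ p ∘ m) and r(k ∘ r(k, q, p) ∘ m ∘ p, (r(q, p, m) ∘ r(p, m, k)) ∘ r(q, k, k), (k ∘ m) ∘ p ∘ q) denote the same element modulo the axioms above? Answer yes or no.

Answer: yes — both canonical forms are r(k ∘ m ∘ p ∘ r(k, q, p), r(p, m, k) ∘ r(q, k, k) ∘ r(q, p, m), k ∘ m ∘ p ∘ q)

Derivation:
Left:  r((r(k, q, p) ∘ m) ∘ (p ∘ k), r(q, p, m) ∘ r(p, m, k) ∘ r(q, p, m) ∘ r(q, k, k), k ∘ q ∘ p ∘ m)
  Focus inside:  r(q, p, m) ∘ r(p, m, k) ∘ r(q, p, m) ∘ r(q, k, k)
  Drop duplicates:  drop duplicate r(q, p, m)
  Sort arguments:  r(p, m, k) ∘ r(q, k, k) ∘ r(q, p, m)
  Reassemble:  r(k ∘ m ∘ p ∘ r(k, q, p), r(p, m, k) ∘ r(q, k, k) ∘ r(q, p, m), k ∘ m ∘ p ∘ q)
Right:  r(k ∘ r(k, q, p) ∘ m ∘ p, (r(q, p, m) ∘ r(p, m, k)) ∘ r(q, k, k), (k ∘ m) ∘ p ∘ q)
  Work inside:  (r(q, p, m) ∘ r(p, m, k)) ∘ r(q, k, k)
  Merge nested applications:  r(q, p, m) ∘ r(p, m, k) ∘ r(q, k, k)
  Sort:  r(p, m, k) ∘ r(q, k, k) ∘ r(q, p, m)
  Put back:  r(k ∘ m ∘ p ∘ r(k, q, p), r(p, m, k) ∘ r(q, k, k) ∘ r(q, p, m), k ∘ m ∘ p ∘ q)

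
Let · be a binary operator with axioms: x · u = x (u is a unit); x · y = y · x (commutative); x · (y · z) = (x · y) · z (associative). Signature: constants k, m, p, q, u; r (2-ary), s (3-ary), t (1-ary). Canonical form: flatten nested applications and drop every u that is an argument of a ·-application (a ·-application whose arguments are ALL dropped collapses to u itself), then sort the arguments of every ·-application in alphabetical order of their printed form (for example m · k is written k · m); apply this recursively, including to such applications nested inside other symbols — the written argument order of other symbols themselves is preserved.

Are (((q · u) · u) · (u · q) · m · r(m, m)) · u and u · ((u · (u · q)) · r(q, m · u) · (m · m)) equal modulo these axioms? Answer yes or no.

Answer: no — m · q · q · r(m, m) vs m · m · q · r(q, m)

Derivation:
Left:  (((q · u) · u) · (u · q) · m · r(m, m)) · u
  Un-nest:  q · u · u · u · q · m · r(m, m) · u
  Drop the unit:  drop u (×4)
  Sort arguments:  m · q · q · r(m, m)
Right:  u · ((u · (u · q)) · r(q, m · u) · (m · m))
  Un-nest:  u · u · u · q · r(q, m · u) · m · m
  Simplify inside:  r(q, m · u)  →  r(q, m)
  Unit:  drop u (×3)
  Order the arguments:  m · m · q · r(q, m)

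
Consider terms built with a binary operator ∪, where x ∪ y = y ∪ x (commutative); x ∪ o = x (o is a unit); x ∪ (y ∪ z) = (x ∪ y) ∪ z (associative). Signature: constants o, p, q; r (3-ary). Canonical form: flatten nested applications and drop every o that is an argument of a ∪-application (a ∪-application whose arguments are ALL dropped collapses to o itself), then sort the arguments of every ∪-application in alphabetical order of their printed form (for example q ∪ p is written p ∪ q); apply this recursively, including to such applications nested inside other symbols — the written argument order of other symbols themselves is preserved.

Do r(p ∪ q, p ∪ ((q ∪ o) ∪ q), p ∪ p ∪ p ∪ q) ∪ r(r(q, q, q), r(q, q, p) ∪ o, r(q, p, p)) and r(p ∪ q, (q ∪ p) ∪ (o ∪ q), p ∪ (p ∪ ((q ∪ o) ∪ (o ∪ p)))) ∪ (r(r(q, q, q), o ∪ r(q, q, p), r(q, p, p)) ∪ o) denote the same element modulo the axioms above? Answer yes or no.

Answer: yes — both canonical forms are r(p ∪ q, p ∪ q ∪ q, p ∪ p ∪ p ∪ q) ∪ r(r(q, q, q), r(q, q, p), r(q, p, p))

Derivation:
Left:  r(p ∪ q, p ∪ ((q ∪ o) ∪ q), p ∪ p ∪ p ∪ q) ∪ r(r(q, q, q), r(q, q, p) ∪ o, r(q, p, p))
  Inside:  r(p ∪ q, p ∪ ((q ∪ o) ∪ q), p ∪ p ∪ p ∪ q)  →  r(p ∪ q, p ∪ q ∪ q, p ∪ p ∪ p ∪ q)
  Simplify inside:  r(r(q, q, q), r(q, q, p) ∪ o, r(q, p, p))  →  r(r(q, q, q), r(q, q, p), r(q, p, p))
  Sort arguments:  r(p ∪ q, p ∪ q ∪ q, p ∪ p ∪ p ∪ q) ∪ r(r(q, q, q), r(q, q, p), r(q, p, p))
Right:  r(p ∪ q, (q ∪ p) ∪ (o ∪ q), p ∪ (p ∪ ((q ∪ o) ∪ (o ∪ p)))) ∪ (r(r(q, q, q), o ∪ r(q, q, p), r(q, p, p)) ∪ o)
  Flatten:  r(p ∪ q, (q ∪ p) ∪ (o ∪ q), p ∪ (p ∪ ((q ∪ o) ∪ (o ∪ p)))) ∪ r(r(q, q, q), o ∪ r(q, q, p), r(q, p, p)) ∪ o
  Inside:  r(p ∪ q, (q ∪ p) ∪ (o ∪ q), p ∪ (p ∪ ((q ∪ o) ∪ (o ∪ p))))  →  r(p ∪ q, p ∪ q ∪ q, p ∪ p ∪ p ∪ q)
  Canonicalize subterm:  r(r(q, q, q), o ∪ r(q, q, p), r(q, p, p))  →  r(r(q, q, q), r(q, q, p), r(q, p, p))
  Unit:  drop o
  Order the arguments:  r(p ∪ q, p ∪ q ∪ q, p ∪ p ∪ p ∪ q) ∪ r(r(q, q, q), r(q, q, p), r(q, p, p))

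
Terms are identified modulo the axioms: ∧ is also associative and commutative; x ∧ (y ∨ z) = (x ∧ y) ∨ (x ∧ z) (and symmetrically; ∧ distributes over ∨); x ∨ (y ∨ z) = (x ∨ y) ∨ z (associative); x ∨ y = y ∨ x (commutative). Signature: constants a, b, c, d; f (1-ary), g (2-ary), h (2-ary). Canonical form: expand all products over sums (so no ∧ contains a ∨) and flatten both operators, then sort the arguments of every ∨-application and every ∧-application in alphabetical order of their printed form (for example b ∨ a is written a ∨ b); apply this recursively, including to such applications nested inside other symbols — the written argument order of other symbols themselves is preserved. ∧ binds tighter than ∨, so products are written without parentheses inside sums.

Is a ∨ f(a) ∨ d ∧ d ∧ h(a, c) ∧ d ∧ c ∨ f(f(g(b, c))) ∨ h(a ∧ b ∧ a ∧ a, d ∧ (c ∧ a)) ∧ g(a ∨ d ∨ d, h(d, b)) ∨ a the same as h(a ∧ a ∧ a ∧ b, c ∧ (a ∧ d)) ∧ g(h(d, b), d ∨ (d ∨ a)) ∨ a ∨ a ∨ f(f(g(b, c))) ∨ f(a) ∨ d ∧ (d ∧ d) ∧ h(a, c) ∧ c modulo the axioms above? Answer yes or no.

Left:  a ∨ f(a) ∨ d ∧ d ∧ h(a, c) ∧ d ∧ c ∨ f(f(g(b, c))) ∨ h(a ∧ b ∧ a ∧ a, d ∧ (c ∧ a)) ∧ g(a ∨ d ∨ d, h(d, b)) ∨ a
  Flatten:  a ∨ f(a) ∨ c ∧ d ∧ d ∧ d ∧ h(a, c) ∨ f(f(g(b, c))) ∨ g(a ∨ d ∨ d, h(d, b)) ∧ h(a ∧ a ∧ a ∧ b, a ∧ c ∧ d) ∨ a
  Order the arguments:  a ∨ a ∨ c ∧ d ∧ d ∧ d ∧ h(a, c) ∨ f(a) ∨ f(f(g(b, c))) ∨ g(a ∨ d ∨ d, h(d, b)) ∧ h(a ∧ a ∧ a ∧ b, a ∧ c ∧ d)
Right:  h(a ∧ a ∧ a ∧ b, c ∧ (a ∧ d)) ∧ g(h(d, b), d ∨ (d ∨ a)) ∨ a ∨ a ∨ f(f(g(b, c))) ∨ f(a) ∨ d ∧ (d ∧ d) ∧ h(a, c) ∧ c
  Un-nest:  g(h(d, b), a ∨ d ∨ d) ∧ h(a ∧ a ∧ a ∧ b, a ∧ c ∧ d) ∨ a ∨ a ∨ f(f(g(b, c))) ∨ f(a) ∨ c ∧ d ∧ d ∧ d ∧ h(a, c)
  Sort arguments:  a ∨ a ∨ c ∧ d ∧ d ∧ d ∧ h(a, c) ∨ f(a) ∨ f(f(g(b, c))) ∨ g(h(d, b), a ∨ d ∨ d) ∧ h(a ∧ a ∧ a ∧ b, a ∧ c ∧ d)

Answer: no — a ∨ a ∨ c ∧ d ∧ d ∧ d ∧ h(a, c) ∨ f(a) ∨ f(f(g(b, c))) ∨ g(a ∨ d ∨ d, h(d, b)) ∧ h(a ∧ a ∧ a ∧ b, a ∧ c ∧ d) vs a ∨ a ∨ c ∧ d ∧ d ∧ d ∧ h(a, c) ∨ f(a) ∨ f(f(g(b, c))) ∨ g(h(d, b), a ∨ d ∨ d) ∧ h(a ∧ a ∧ a ∧ b, a ∧ c ∧ d)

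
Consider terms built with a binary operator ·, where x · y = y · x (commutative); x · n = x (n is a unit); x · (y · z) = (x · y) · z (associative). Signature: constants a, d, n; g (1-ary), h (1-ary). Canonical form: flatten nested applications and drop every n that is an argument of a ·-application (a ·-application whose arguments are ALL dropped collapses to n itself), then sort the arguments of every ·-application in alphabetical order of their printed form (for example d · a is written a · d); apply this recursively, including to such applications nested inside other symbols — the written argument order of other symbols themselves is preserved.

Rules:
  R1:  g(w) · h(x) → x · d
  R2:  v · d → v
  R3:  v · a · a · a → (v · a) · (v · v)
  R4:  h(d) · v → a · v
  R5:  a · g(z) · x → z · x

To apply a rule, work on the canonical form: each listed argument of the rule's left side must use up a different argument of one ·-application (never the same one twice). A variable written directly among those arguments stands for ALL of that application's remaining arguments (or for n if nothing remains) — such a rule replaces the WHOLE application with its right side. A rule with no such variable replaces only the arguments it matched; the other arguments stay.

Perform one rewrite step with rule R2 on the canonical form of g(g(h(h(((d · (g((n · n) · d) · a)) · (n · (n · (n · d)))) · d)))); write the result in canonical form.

Canonical form:  g(g(h(h(a · d · d · d · g(d)))))
Apply R2:  consuming d;  v := a · d · d · g(d)
The extension variable absorbs all remaining arguments, so the whole application is rewritten.
Giving:  g(g(h(h(a · d · d · g(d)))))

Answer: g(g(h(h(a · d · d · g(d)))))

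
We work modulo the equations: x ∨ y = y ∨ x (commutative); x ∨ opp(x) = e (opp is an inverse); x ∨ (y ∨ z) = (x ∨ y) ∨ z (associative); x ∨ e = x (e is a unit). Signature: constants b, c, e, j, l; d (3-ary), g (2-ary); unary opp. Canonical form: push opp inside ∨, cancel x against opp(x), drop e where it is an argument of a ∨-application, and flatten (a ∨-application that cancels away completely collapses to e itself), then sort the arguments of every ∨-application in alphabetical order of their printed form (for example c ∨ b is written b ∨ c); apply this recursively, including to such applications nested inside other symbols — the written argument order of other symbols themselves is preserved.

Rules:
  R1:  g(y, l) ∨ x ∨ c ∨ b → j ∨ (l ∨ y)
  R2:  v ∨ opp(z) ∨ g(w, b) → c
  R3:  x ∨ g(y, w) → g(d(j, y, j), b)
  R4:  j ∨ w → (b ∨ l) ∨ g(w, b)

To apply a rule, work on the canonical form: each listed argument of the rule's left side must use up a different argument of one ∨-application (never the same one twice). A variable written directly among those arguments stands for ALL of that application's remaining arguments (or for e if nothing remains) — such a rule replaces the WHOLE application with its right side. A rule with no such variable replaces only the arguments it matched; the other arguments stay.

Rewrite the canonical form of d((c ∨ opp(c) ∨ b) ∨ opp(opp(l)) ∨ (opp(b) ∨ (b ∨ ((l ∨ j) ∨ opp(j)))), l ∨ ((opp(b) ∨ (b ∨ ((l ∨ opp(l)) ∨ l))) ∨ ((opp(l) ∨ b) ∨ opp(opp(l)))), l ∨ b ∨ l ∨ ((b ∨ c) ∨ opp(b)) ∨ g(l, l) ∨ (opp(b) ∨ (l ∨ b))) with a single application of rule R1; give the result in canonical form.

Canonical form:  d(b ∨ l ∨ l, b ∨ l ∨ l, b ∨ c ∨ g(l, l) ∨ l ∨ l ∨ l)
R1 matches:  uses b, c, g(l, l);  x := l ∨ l ∨ l, y := l
The extension variable absorbs all remaining arguments, so the whole application is rewritten.
Result:  d(b ∨ l ∨ l, b ∨ l ∨ l, j ∨ l ∨ l)

Answer: d(b ∨ l ∨ l, b ∨ l ∨ l, j ∨ l ∨ l)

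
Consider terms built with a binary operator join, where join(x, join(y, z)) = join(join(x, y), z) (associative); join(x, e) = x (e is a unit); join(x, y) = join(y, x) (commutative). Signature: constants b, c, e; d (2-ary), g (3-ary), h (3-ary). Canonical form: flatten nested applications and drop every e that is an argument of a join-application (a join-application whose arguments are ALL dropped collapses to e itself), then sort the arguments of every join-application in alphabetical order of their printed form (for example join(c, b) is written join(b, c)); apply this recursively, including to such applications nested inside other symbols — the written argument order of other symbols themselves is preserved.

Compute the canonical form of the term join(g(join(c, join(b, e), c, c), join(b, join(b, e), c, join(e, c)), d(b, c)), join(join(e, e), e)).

Answer: g(join(b, c, c, c), join(b, b, c, c), d(b, c))

Derivation:
Un-nest:  join(g(join(c, join(b, e), c, c), join(b, join(b, e), c, join(e, c)), d(b, c)), e, e, e)
Inside:  g(join(c, join(b, e), c, c), join(b, join(b, e), c, join(e, c)), d(b, c))  →  g(join(b, c, c, c), join(b, b, c, c), d(b, c))
Unit:  drop e (×3)
Sort:  g(join(b, c, c, c), join(b, b, c, c), d(b, c))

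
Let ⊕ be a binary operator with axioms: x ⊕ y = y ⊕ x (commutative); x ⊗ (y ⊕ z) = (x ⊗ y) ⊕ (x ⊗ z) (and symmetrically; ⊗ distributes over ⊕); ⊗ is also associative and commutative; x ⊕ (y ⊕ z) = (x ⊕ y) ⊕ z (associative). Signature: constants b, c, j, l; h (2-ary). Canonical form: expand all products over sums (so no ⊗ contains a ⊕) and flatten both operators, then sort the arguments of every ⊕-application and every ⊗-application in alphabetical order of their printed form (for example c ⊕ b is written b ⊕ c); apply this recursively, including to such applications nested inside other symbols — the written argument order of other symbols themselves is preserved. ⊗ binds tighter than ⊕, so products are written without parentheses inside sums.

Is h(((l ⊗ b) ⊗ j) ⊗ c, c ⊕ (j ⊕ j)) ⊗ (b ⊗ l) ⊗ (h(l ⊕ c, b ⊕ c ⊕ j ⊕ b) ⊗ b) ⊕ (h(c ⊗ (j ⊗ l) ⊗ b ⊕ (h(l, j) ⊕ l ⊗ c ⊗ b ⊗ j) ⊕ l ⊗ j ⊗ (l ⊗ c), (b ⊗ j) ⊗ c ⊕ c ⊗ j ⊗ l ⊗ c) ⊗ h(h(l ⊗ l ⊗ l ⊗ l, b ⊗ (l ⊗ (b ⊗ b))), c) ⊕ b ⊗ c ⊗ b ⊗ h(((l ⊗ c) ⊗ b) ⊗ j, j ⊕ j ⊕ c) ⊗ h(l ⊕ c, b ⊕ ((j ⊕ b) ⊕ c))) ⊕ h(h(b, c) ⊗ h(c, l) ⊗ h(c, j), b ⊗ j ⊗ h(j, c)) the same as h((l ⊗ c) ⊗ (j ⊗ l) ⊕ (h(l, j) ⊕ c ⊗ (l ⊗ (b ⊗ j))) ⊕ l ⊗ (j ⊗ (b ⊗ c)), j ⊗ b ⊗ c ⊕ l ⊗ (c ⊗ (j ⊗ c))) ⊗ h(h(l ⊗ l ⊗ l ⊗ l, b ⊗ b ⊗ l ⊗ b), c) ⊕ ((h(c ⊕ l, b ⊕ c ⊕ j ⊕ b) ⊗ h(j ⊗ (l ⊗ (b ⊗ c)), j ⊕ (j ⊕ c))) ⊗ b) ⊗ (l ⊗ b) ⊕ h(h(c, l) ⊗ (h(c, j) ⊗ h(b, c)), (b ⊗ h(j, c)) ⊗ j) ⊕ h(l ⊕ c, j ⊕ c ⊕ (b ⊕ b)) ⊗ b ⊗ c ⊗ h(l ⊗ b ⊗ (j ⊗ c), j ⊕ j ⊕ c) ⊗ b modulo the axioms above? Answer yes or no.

Answer: yes — both canonical forms are b ⊗ b ⊗ c ⊗ h(b ⊗ c ⊗ j ⊗ l, c ⊕ j ⊕ j) ⊗ h(c ⊕ l, b ⊕ b ⊕ c ⊕ j) ⊕ b ⊗ b ⊗ h(b ⊗ c ⊗ j ⊗ l, c ⊕ j ⊕ j) ⊗ h(c ⊕ l, b ⊕ b ⊕ c ⊕ j) ⊗ l ⊕ h(b ⊗ c ⊗ j ⊗ l ⊕ b ⊗ c ⊗ j ⊗ l ⊕ c ⊗ j ⊗ l ⊗ l ⊕ h(l, j), b ⊗ c ⊗ j ⊕ c ⊗ c ⊗ j ⊗ l) ⊗ h(h(l ⊗ l ⊗ l ⊗ l, b ⊗ b ⊗ b ⊗ l), c) ⊕ h(h(b, c) ⊗ h(c, j) ⊗ h(c, l), b ⊗ h(j, c) ⊗ j)

Derivation:
Left:  h(((l ⊗ b) ⊗ j) ⊗ c, c ⊕ (j ⊕ j)) ⊗ (b ⊗ l) ⊗ (h(l ⊕ c, b ⊕ c ⊕ j ⊕ b) ⊗ b) ⊕ (h(c ⊗ (j ⊗ l) ⊗ b ⊕ (h(l, j) ⊕ l ⊗ c ⊗ b ⊗ j) ⊕ l ⊗ j ⊗ (l ⊗ c), (b ⊗ j) ⊗ c ⊕ c ⊗ j ⊗ l ⊗ c) ⊗ h(h(l ⊗ l ⊗ l ⊗ l, b ⊗ (l ⊗ (b ⊗ b))), c) ⊕ b ⊗ c ⊗ b ⊗ h(((l ⊗ c) ⊗ b) ⊗ j, j ⊕ j ⊕ c) ⊗ h(l ⊕ c, b ⊕ ((j ⊕ b) ⊕ c))) ⊕ h(h(b, c) ⊗ h(c, l) ⊗ h(c, j), b ⊗ j ⊗ h(j, c))
  Flatten:  b ⊗ b ⊗ h(b ⊗ c ⊗ j ⊗ l, c ⊕ j ⊕ j) ⊗ h(c ⊕ l, b ⊕ b ⊕ c ⊕ j) ⊗ l ⊕ h(b ⊗ c ⊗ j ⊗ l ⊕ b ⊗ c ⊗ j ⊗ l ⊕ c ⊗ j ⊗ l ⊗ l ⊕ h(l, j), b ⊗ c ⊗ j ⊕ c ⊗ c ⊗ j ⊗ l) ⊗ h(h(l ⊗ l ⊗ l ⊗ l, b ⊗ b ⊗ b ⊗ l), c) ⊕ b ⊗ b ⊗ c ⊗ h(b ⊗ c ⊗ j ⊗ l, c ⊕ j ⊕ j) ⊗ h(c ⊕ l, b ⊕ b ⊕ c ⊕ j) ⊕ h(h(b, c) ⊗ h(c, j) ⊗ h(c, l), b ⊗ h(j, c) ⊗ j)
  Order the arguments:  b ⊗ b ⊗ c ⊗ h(b ⊗ c ⊗ j ⊗ l, c ⊕ j ⊕ j) ⊗ h(c ⊕ l, b ⊕ b ⊕ c ⊕ j) ⊕ b ⊗ b ⊗ h(b ⊗ c ⊗ j ⊗ l, c ⊕ j ⊕ j) ⊗ h(c ⊕ l, b ⊕ b ⊕ c ⊕ j) ⊗ l ⊕ h(b ⊗ c ⊗ j ⊗ l ⊕ b ⊗ c ⊗ j ⊗ l ⊕ c ⊗ j ⊗ l ⊗ l ⊕ h(l, j), b ⊗ c ⊗ j ⊕ c ⊗ c ⊗ j ⊗ l) ⊗ h(h(l ⊗ l ⊗ l ⊗ l, b ⊗ b ⊗ b ⊗ l), c) ⊕ h(h(b, c) ⊗ h(c, j) ⊗ h(c, l), b ⊗ h(j, c) ⊗ j)
Right:  h((l ⊗ c) ⊗ (j ⊗ l) ⊕ (h(l, j) ⊕ c ⊗ (l ⊗ (b ⊗ j))) ⊕ l ⊗ (j ⊗ (b ⊗ c)), j ⊗ b ⊗ c ⊕ l ⊗ (c ⊗ (j ⊗ c))) ⊗ h(h(l ⊗ l ⊗ l ⊗ l, b ⊗ b ⊗ l ⊗ b), c) ⊕ ((h(c ⊕ l, b ⊕ c ⊕ j ⊕ b) ⊗ h(j ⊗ (l ⊗ (b ⊗ c)), j ⊕ (j ⊕ c))) ⊗ b) ⊗ (l ⊗ b) ⊕ h(h(c, l) ⊗ (h(c, j) ⊗ h(b, c)), (b ⊗ h(j, c)) ⊗ j) ⊕ h(l ⊕ c, j ⊕ c ⊕ (b ⊕ b)) ⊗ b ⊗ c ⊗ h(l ⊗ b ⊗ (j ⊗ c), j ⊕ j ⊕ c) ⊗ b
  Un-nest:  h(b ⊗ c ⊗ j ⊗ l ⊕ b ⊗ c ⊗ j ⊗ l ⊕ c ⊗ j ⊗ l ⊗ l ⊕ h(l, j), b ⊗ c ⊗ j ⊕ c ⊗ c ⊗ j ⊗ l) ⊗ h(h(l ⊗ l ⊗ l ⊗ l, b ⊗ b ⊗ b ⊗ l), c) ⊕ b ⊗ b ⊗ h(b ⊗ c ⊗ j ⊗ l, c ⊕ j ⊕ j) ⊗ h(c ⊕ l, b ⊕ b ⊕ c ⊕ j) ⊗ l ⊕ h(h(b, c) ⊗ h(c, j) ⊗ h(c, l), b ⊗ h(j, c) ⊗ j) ⊕ b ⊗ b ⊗ c ⊗ h(b ⊗ c ⊗ j ⊗ l, c ⊕ j ⊕ j) ⊗ h(c ⊕ l, b ⊕ b ⊕ c ⊕ j)
  Order the arguments:  b ⊗ b ⊗ c ⊗ h(b ⊗ c ⊗ j ⊗ l, c ⊕ j ⊕ j) ⊗ h(c ⊕ l, b ⊕ b ⊕ c ⊕ j) ⊕ b ⊗ b ⊗ h(b ⊗ c ⊗ j ⊗ l, c ⊕ j ⊕ j) ⊗ h(c ⊕ l, b ⊕ b ⊕ c ⊕ j) ⊗ l ⊕ h(b ⊗ c ⊗ j ⊗ l ⊕ b ⊗ c ⊗ j ⊗ l ⊕ c ⊗ j ⊗ l ⊗ l ⊕ h(l, j), b ⊗ c ⊗ j ⊕ c ⊗ c ⊗ j ⊗ l) ⊗ h(h(l ⊗ l ⊗ l ⊗ l, b ⊗ b ⊗ b ⊗ l), c) ⊕ h(h(b, c) ⊗ h(c, j) ⊗ h(c, l), b ⊗ h(j, c) ⊗ j)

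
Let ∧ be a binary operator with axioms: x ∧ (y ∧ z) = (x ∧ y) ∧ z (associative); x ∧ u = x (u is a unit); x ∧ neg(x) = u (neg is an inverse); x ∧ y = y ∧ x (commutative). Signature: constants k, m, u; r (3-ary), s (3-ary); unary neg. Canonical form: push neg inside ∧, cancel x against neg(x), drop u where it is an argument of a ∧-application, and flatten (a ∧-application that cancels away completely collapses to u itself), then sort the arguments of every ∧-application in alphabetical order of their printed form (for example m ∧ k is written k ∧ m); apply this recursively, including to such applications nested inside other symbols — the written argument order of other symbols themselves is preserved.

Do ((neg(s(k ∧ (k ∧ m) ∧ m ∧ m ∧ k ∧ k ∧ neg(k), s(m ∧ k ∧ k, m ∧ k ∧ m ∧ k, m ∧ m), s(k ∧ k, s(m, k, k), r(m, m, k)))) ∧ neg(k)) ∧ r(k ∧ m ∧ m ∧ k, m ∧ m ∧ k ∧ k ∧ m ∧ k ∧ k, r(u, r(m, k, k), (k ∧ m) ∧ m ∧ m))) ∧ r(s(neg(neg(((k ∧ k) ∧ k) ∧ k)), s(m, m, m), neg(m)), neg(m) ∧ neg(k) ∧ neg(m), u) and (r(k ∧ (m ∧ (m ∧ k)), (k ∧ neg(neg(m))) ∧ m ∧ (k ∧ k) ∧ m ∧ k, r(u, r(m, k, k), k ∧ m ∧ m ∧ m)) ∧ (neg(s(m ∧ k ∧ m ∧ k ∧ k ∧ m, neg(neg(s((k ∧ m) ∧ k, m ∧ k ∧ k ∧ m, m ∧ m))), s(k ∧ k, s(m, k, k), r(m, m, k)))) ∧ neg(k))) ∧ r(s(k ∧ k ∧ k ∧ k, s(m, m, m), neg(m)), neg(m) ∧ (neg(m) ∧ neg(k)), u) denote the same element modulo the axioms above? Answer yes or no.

Answer: yes — both canonical forms are neg(k) ∧ neg(s(k ∧ k ∧ k ∧ m ∧ m ∧ m, s(k ∧ k ∧ m, k ∧ k ∧ m ∧ m, m ∧ m), s(k ∧ k, s(m, k, k), r(m, m, k)))) ∧ r(k ∧ k ∧ m ∧ m, k ∧ k ∧ k ∧ k ∧ m ∧ m ∧ m, r(u, r(m, k, k), k ∧ m ∧ m ∧ m)) ∧ r(s(k ∧ k ∧ k ∧ k, s(m, m, m), neg(m)), neg(k) ∧ neg(m) ∧ neg(m), u)

Derivation:
Left:  ((neg(s(k ∧ (k ∧ m) ∧ m ∧ m ∧ k ∧ k ∧ neg(k), s(m ∧ k ∧ k, m ∧ k ∧ m ∧ k, m ∧ m), s(k ∧ k, s(m, k, k), r(m, m, k)))) ∧ neg(k)) ∧ r(k ∧ m ∧ m ∧ k, m ∧ m ∧ k ∧ k ∧ m ∧ k ∧ k, r(u, r(m, k, k), (k ∧ m) ∧ m ∧ m))) ∧ r(s(neg(neg(((k ∧ k) ∧ k) ∧ k)), s(m, m, m), neg(m)), neg(m) ∧ neg(k) ∧ neg(m), u)
  Push neg inside:  distribute neg over ∧ and collapse double neg
  Combine occurrences:  neg(s(k ∧ k ∧ k ∧ m ∧ m ∧ m, s(k ∧ k ∧ m, k ∧ k ∧ m ∧ m, m ∧ m), s(k ∧ k, s(m, k, k), r(m, m, k)))) ∧ neg(k) ∧ r(k ∧ k ∧ m ∧ m, k ∧ k ∧ k ∧ k ∧ m ∧ m ∧ m, r(u, r(m, k, k), k ∧ m ∧ m ∧ m)) ∧ r(s(k ∧ k ∧ k ∧ k, s(m, m, m), neg(m)), neg(k) ∧ neg(m) ∧ neg(m), u)
  Order the arguments:  neg(k) ∧ neg(s(k ∧ k ∧ k ∧ m ∧ m ∧ m, s(k ∧ k ∧ m, k ∧ k ∧ m ∧ m, m ∧ m), s(k ∧ k, s(m, k, k), r(m, m, k)))) ∧ r(k ∧ k ∧ m ∧ m, k ∧ k ∧ k ∧ k ∧ m ∧ m ∧ m, r(u, r(m, k, k), k ∧ m ∧ m ∧ m)) ∧ r(s(k ∧ k ∧ k ∧ k, s(m, m, m), neg(m)), neg(k) ∧ neg(m) ∧ neg(m), u)
Right:  (r(k ∧ (m ∧ (m ∧ k)), (k ∧ neg(neg(m))) ∧ m ∧ (k ∧ k) ∧ m ∧ k, r(u, r(m, k, k), k ∧ m ∧ m ∧ m)) ∧ (neg(s(m ∧ k ∧ m ∧ k ∧ k ∧ m, neg(neg(s((k ∧ m) ∧ k, m ∧ k ∧ k ∧ m, m ∧ m))), s(k ∧ k, s(m, k, k), r(m, m, k)))) ∧ neg(k))) ∧ r(s(k ∧ k ∧ k ∧ k, s(m, m, m), neg(m)), neg(m) ∧ (neg(m) ∧ neg(k)), u)
  Push neg inside:  distribute neg over ∧ and collapse double neg
  Collect terms:  r(k ∧ k ∧ m ∧ m, k ∧ k ∧ k ∧ k ∧ m ∧ m ∧ m, r(u, r(m, k, k), k ∧ m ∧ m ∧ m)) ∧ neg(s(k ∧ k ∧ k ∧ m ∧ m ∧ m, s(k ∧ k ∧ m, k ∧ k ∧ m ∧ m, m ∧ m), s(k ∧ k, s(m, k, k), r(m, m, k)))) ∧ neg(k) ∧ r(s(k ∧ k ∧ k ∧ k, s(m, m, m), neg(m)), neg(k) ∧ neg(m) ∧ neg(m), u)
  Sort arguments:  neg(k) ∧ neg(s(k ∧ k ∧ k ∧ m ∧ m ∧ m, s(k ∧ k ∧ m, k ∧ k ∧ m ∧ m, m ∧ m), s(k ∧ k, s(m, k, k), r(m, m, k)))) ∧ r(k ∧ k ∧ m ∧ m, k ∧ k ∧ k ∧ k ∧ m ∧ m ∧ m, r(u, r(m, k, k), k ∧ m ∧ m ∧ m)) ∧ r(s(k ∧ k ∧ k ∧ k, s(m, m, m), neg(m)), neg(k) ∧ neg(m) ∧ neg(m), u)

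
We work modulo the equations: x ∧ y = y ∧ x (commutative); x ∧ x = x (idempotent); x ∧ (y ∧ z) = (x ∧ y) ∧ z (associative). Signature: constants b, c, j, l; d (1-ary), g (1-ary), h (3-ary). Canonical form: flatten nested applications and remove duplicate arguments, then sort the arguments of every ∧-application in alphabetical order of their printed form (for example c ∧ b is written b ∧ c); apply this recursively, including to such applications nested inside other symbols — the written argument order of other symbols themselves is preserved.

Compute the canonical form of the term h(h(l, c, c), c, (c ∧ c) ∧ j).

Work inside:  (c ∧ c) ∧ j
Un-nest:  c ∧ c ∧ j
Drop duplicates:  drop duplicate c
Sort arguments:  c ∧ j
Rebuild:  h(h(l, c, c), c, c ∧ j)

Answer: h(h(l, c, c), c, c ∧ j)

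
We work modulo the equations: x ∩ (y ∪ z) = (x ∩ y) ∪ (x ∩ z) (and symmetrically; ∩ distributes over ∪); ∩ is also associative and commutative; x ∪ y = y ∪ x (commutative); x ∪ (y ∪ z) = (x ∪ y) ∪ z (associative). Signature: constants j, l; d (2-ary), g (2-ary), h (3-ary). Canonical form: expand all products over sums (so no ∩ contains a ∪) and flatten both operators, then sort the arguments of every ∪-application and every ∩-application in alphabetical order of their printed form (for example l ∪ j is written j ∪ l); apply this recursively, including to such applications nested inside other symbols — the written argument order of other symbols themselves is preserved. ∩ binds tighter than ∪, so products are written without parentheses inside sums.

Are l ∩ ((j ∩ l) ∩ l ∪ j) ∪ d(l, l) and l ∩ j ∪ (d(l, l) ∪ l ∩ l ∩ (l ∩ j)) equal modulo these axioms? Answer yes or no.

Left:  l ∩ ((j ∩ l) ∩ l ∪ j) ∪ d(l, l)
  Expand:  j ∩ l ∩ l ∩ l ∪ j ∩ l ∪ d(l, l)
  Sort:  d(l, l) ∪ j ∩ l ∪ j ∩ l ∩ l ∩ l
Right:  l ∩ j ∪ (d(l, l) ∪ l ∩ l ∩ (l ∩ j))
  Merge nested applications:  j ∩ l ∪ d(l, l) ∪ j ∩ l ∩ l ∩ l
  Sort arguments:  d(l, l) ∪ j ∩ l ∪ j ∩ l ∩ l ∩ l

Answer: yes — both canonical forms are d(l, l) ∪ j ∩ l ∪ j ∩ l ∩ l ∩ l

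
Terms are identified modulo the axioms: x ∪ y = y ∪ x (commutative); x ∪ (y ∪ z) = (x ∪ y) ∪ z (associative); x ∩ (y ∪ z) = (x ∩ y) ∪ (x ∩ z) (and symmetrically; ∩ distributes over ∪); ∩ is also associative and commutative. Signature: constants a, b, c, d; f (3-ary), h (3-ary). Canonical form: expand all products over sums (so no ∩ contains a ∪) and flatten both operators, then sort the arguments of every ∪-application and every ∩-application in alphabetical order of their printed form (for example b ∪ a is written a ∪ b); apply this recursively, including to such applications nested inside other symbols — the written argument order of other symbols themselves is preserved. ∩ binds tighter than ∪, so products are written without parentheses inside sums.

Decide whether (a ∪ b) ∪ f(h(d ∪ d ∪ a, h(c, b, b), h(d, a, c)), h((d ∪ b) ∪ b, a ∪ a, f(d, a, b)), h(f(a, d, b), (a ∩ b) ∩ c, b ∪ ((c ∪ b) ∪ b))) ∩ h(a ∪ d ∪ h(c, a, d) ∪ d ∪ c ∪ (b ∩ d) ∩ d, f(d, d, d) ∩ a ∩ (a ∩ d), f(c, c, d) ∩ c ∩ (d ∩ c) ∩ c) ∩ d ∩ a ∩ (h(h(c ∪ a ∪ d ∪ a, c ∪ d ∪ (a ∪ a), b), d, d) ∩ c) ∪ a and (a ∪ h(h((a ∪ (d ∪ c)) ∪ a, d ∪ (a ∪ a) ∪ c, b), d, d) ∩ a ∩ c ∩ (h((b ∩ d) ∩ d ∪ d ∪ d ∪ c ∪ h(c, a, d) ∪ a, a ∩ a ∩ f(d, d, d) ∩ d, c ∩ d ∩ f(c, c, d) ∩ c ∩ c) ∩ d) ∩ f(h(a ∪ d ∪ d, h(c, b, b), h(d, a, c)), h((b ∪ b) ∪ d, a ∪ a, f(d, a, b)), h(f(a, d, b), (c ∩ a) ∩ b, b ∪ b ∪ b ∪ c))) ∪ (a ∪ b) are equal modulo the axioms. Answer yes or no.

Left:  (a ∪ b) ∪ f(h(d ∪ d ∪ a, h(c, b, b), h(d, a, c)), h((d ∪ b) ∪ b, a ∪ a, f(d, a, b)), h(f(a, d, b), (a ∩ b) ∩ c, b ∪ ((c ∪ b) ∪ b))) ∩ h(a ∪ d ∪ h(c, a, d) ∪ d ∪ c ∪ (b ∩ d) ∩ d, f(d, d, d) ∩ a ∩ (a ∩ d), f(c, c, d) ∩ c ∩ (d ∩ c) ∩ c) ∩ d ∩ a ∩ (h(h(c ∪ a ∪ d ∪ a, c ∪ d ∪ (a ∪ a), b), d, d) ∩ c) ∪ a
  Flatten:  a ∪ b ∪ a ∩ c ∩ d ∩ f(h(a ∪ d ∪ d, h(c, b, b), h(d, a, c)), h(b ∪ b ∪ d, a ∪ a, f(d, a, b)), h(f(a, d, b), a ∩ b ∩ c, b ∪ b ∪ b ∪ c)) ∩ h(a ∪ b ∩ d ∩ d ∪ c ∪ d ∪ d ∪ h(c, a, d), a ∩ a ∩ d ∩ f(d, d, d), c ∩ c ∩ c ∩ d ∩ f(c, c, d)) ∩ h(h(a ∪ a ∪ c ∪ d, a ∪ a ∪ c ∪ d, b), d, d) ∪ a
  Order the arguments:  a ∪ a ∪ a ∩ c ∩ d ∩ f(h(a ∪ d ∪ d, h(c, b, b), h(d, a, c)), h(b ∪ b ∪ d, a ∪ a, f(d, a, b)), h(f(a, d, b), a ∩ b ∩ c, b ∪ b ∪ b ∪ c)) ∩ h(a ∪ b ∩ d ∩ d ∪ c ∪ d ∪ d ∪ h(c, a, d), a ∩ a ∩ d ∩ f(d, d, d), c ∩ c ∩ c ∩ d ∩ f(c, c, d)) ∩ h(h(a ∪ a ∪ c ∪ d, a ∪ a ∪ c ∪ d, b), d, d) ∪ b
Right:  (a ∪ h(h((a ∪ (d ∪ c)) ∪ a, d ∪ (a ∪ a) ∪ c, b), d, d) ∩ a ∩ c ∩ (h((b ∩ d) ∩ d ∪ d ∪ d ∪ c ∪ h(c, a, d) ∪ a, a ∩ a ∩ f(d, d, d) ∩ d, c ∩ d ∩ f(c, c, d) ∩ c ∩ c) ∩ d) ∩ f(h(a ∪ d ∪ d, h(c, b, b), h(d, a, c)), h((b ∪ b) ∪ d, a ∪ a, f(d, a, b)), h(f(a, d, b), (c ∩ a) ∩ b, b ∪ b ∪ b ∪ c))) ∪ (a ∪ b)
  Un-nest:  a ∪ a ∩ c ∩ d ∩ f(h(a ∪ d ∪ d, h(c, b, b), h(d, a, c)), h(b ∪ b ∪ d, a ∪ a, f(d, a, b)), h(f(a, d, b), a ∩ b ∩ c, b ∪ b ∪ b ∪ c)) ∩ h(a ∪ b ∩ d ∩ d ∪ c ∪ d ∪ d ∪ h(c, a, d), a ∩ a ∩ d ∩ f(d, d, d), c ∩ c ∩ c ∩ d ∩ f(c, c, d)) ∩ h(h(a ∪ a ∪ c ∪ d, a ∪ a ∪ c ∪ d, b), d, d) ∪ a ∪ b
  Order the arguments:  a ∪ a ∪ a ∩ c ∩ d ∩ f(h(a ∪ d ∪ d, h(c, b, b), h(d, a, c)), h(b ∪ b ∪ d, a ∪ a, f(d, a, b)), h(f(a, d, b), a ∩ b ∩ c, b ∪ b ∪ b ∪ c)) ∩ h(a ∪ b ∩ d ∩ d ∪ c ∪ d ∪ d ∪ h(c, a, d), a ∩ a ∩ d ∩ f(d, d, d), c ∩ c ∩ c ∩ d ∩ f(c, c, d)) ∩ h(h(a ∪ a ∪ c ∪ d, a ∪ a ∪ c ∪ d, b), d, d) ∪ b

Answer: yes — both canonical forms are a ∪ a ∪ a ∩ c ∩ d ∩ f(h(a ∪ d ∪ d, h(c, b, b), h(d, a, c)), h(b ∪ b ∪ d, a ∪ a, f(d, a, b)), h(f(a, d, b), a ∩ b ∩ c, b ∪ b ∪ b ∪ c)) ∩ h(a ∪ b ∩ d ∩ d ∪ c ∪ d ∪ d ∪ h(c, a, d), a ∩ a ∩ d ∩ f(d, d, d), c ∩ c ∩ c ∩ d ∩ f(c, c, d)) ∩ h(h(a ∪ a ∪ c ∪ d, a ∪ a ∪ c ∪ d, b), d, d) ∪ b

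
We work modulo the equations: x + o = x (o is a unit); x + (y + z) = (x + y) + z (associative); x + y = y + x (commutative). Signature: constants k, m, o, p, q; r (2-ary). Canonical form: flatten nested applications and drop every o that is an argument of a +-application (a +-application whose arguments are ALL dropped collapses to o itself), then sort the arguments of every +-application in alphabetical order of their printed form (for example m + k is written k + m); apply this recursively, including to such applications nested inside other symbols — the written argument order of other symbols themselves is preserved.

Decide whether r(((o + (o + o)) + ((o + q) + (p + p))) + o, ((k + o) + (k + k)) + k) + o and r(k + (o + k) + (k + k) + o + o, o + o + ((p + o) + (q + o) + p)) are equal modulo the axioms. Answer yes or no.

Answer: no — r(p + p + q, k + k + k + k) vs r(k + k + k + k, p + p + q)

Derivation:
Left:  r(((o + (o + o)) + ((o + q) + (p + p))) + o, ((k + o) + (k + k)) + k) + o
  Canonicalize subterm:  r(((o + (o + o)) + ((o + q) + (p + p))) + o, ((k + o) + (k + k)) + k)  →  r(p + p + q, k + k + k + k)
  Units out:  drop o
  Order the arguments:  r(p + p + q, k + k + k + k)
Right:  r(k + (o + k) + (k + k) + o + o, o + o + ((p + o) + (q + o) + p))
  Work inside:  o + o + ((p + o) + (q + o) + p)
  Flatten:  o + o + p + o + q + o + p
  Drop the unit:  drop o (×4)
  Sort:  p + p + q
  Reassemble:  r(k + k + k + k, p + p + q)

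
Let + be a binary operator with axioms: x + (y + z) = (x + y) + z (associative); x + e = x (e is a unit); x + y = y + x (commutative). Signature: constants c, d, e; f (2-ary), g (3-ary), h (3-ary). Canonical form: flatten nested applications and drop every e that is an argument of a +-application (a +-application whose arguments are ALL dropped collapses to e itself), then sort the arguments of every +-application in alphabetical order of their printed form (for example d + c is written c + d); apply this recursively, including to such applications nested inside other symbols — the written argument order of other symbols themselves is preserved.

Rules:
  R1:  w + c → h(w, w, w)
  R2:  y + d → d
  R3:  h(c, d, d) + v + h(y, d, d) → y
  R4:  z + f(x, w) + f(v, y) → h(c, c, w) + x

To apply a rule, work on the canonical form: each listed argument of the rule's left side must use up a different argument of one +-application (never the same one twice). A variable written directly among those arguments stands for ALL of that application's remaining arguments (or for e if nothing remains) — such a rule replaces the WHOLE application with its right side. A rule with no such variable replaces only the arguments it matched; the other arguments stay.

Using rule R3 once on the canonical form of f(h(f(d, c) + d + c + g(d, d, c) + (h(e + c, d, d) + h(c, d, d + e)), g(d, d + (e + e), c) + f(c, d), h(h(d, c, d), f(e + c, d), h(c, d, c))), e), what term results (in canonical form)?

Answer: f(h(c, f(c, d) + g(d, d, c), h(h(d, c, d), f(c, d), h(c, d, c))), e)

Derivation:
Canonical form:  f(h(c + d + f(d, c) + g(d, d, c) + h(c, d, d) + h(c, d, d), f(c, d) + g(d, d, c), h(h(d, c, d), f(c, d), h(c, d, c))), e)
R3 matches:  uses h(c, d, d), h(c, d, d);  v := c + d + f(d, c) + g(d, d, c), y := c
The extension variable absorbs all remaining arguments, so the whole application is rewritten.
Result:  f(h(c, f(c, d) + g(d, d, c), h(h(d, c, d), f(c, d), h(c, d, c))), e)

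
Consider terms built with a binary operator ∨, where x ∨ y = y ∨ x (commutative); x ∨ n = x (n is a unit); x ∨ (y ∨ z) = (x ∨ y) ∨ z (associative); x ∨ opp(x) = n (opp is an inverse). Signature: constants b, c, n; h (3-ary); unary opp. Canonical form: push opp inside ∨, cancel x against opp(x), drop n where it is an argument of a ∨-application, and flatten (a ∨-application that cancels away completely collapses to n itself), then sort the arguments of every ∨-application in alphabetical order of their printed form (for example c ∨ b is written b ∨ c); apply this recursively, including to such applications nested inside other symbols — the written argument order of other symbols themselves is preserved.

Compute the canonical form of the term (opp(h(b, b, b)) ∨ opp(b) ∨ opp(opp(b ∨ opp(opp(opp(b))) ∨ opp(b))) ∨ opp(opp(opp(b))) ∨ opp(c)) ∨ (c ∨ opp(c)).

Answer: opp(b) ∨ opp(b) ∨ opp(b) ∨ opp(c) ∨ opp(h(b, b, b))

Derivation:
Push opp inside:  distribute opp over ∨ and collapse double opp
Collect terms:  opp(h(b, b, b)) ∨ opp(b) ∨ opp(b) ∨ opp(b) ∨ opp(c)
Order the arguments:  opp(b) ∨ opp(b) ∨ opp(b) ∨ opp(c) ∨ opp(h(b, b, b))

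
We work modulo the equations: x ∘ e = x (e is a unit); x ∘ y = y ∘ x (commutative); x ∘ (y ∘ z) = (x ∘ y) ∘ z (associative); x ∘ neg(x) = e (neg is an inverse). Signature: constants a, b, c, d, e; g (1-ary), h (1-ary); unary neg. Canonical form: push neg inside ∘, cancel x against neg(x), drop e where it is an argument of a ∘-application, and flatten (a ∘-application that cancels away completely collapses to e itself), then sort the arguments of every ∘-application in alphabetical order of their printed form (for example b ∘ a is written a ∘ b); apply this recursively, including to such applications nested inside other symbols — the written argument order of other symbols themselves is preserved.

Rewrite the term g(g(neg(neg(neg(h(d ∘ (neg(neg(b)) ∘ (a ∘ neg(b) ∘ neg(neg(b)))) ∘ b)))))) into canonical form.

Descend into:  d ∘ (neg(neg(b)) ∘ (a ∘ neg(b) ∘ neg(neg(b)))) ∘ b
Push neg inside:  distribute neg over ∘ and collapse double neg
Combine occurrences:  d ∘ b ∘ b ∘ a
Order the arguments:  a ∘ b ∘ b ∘ d
Put back:  g(g(neg(h(a ∘ b ∘ b ∘ d))))

Answer: g(g(neg(h(a ∘ b ∘ b ∘ d))))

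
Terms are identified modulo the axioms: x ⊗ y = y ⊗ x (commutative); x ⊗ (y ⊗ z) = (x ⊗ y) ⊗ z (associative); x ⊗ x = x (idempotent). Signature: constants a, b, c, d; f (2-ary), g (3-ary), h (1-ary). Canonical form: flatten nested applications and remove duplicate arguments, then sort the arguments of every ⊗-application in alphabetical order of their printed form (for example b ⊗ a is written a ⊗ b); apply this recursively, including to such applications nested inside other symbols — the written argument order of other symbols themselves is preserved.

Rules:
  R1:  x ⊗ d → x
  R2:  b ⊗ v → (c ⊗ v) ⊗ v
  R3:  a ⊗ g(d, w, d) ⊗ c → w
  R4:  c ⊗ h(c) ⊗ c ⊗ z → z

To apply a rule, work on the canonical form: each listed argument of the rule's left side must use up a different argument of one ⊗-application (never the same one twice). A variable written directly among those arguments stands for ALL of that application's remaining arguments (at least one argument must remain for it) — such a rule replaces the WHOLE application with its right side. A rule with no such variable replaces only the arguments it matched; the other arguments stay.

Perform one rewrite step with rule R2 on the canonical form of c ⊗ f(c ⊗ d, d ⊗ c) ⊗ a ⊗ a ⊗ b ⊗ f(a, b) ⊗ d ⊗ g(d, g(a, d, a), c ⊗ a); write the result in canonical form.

Answer: a ⊗ c ⊗ d ⊗ f(a, b) ⊗ f(c ⊗ d, c ⊗ d) ⊗ g(d, g(a, d, a), a ⊗ c)

Derivation:
Canonical form:  a ⊗ b ⊗ c ⊗ d ⊗ f(a, b) ⊗ f(c ⊗ d, c ⊗ d) ⊗ g(d, g(a, d, a), a ⊗ c)
Apply R2:  consuming b;  v := a ⊗ c ⊗ d ⊗ f(a, b) ⊗ f(c ⊗ d, c ⊗ d) ⊗ g(d, g(a, d, a), a ⊗ c)
The variable takes the whole remainder — replace the entire application.
Result:  a ⊗ c ⊗ d ⊗ f(a, b) ⊗ f(c ⊗ d, c ⊗ d) ⊗ g(d, g(a, d, a), a ⊗ c)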